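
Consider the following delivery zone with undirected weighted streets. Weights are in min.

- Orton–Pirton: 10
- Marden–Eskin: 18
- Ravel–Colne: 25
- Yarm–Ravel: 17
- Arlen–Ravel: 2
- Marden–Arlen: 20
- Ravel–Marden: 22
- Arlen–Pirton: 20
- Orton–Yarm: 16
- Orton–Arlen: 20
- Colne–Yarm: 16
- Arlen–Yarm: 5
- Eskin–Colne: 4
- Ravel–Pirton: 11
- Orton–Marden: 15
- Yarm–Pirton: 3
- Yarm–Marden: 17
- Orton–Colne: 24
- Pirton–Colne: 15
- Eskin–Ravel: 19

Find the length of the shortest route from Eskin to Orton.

28 min

Running Dijkstra from Eskin:
Eskin: 0
Colne: 4  (via Eskin)
Marden: 18  (via Eskin)
Ravel: 19  (via Eskin)
Pirton: 19  (via Colne)
Yarm: 20  (via Colne)
Arlen: 21  (via Ravel)
Orton: 28  (via Colne)
Shortest route: Eskin–Colne–Orton = 28 min.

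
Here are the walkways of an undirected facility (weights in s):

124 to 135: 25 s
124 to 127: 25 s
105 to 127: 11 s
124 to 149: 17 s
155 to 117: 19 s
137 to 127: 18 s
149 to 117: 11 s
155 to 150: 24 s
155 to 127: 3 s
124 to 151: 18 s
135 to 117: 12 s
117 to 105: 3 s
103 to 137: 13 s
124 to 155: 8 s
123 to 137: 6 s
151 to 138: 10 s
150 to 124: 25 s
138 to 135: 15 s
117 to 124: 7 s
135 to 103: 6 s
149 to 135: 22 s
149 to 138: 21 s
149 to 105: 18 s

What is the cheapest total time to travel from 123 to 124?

35 s

Enumerating some paths:
123 → 137 → 127 → 155 → 124: 6+18+3+8 = 35
123 → 137 → 103 → 135 → 117 → 124: 6+13+6+12+7 = 44
123 → 137 → 127 → 105 → 117 → 124: 6+18+11+3+7 = 45
Cheapest is 123 → 137 → 127 → 155 → 124 at 35 s.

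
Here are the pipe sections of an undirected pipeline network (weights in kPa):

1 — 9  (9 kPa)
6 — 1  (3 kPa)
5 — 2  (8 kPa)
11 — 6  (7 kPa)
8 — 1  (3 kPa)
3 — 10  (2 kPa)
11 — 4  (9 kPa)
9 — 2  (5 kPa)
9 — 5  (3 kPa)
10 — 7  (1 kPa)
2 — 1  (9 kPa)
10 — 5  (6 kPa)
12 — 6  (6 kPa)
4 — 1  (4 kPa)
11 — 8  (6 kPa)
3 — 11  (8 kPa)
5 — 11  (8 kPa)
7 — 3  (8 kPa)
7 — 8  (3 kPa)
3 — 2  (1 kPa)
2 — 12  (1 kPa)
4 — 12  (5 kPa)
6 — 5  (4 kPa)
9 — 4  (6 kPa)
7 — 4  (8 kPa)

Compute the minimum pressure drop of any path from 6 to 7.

Running Dijkstra from 6:
6: 0
1: 3  (via 6)
5: 4  (via 6)
8: 6  (via 1)
12: 6  (via 6)
2: 7  (via 12)
4: 7  (via 1)
9: 7  (via 5)
11: 7  (via 6)
3: 8  (via 2)
7: 9  (via 8)
Shortest route: 6–1–8–7 = 9 kPa.

9 kPa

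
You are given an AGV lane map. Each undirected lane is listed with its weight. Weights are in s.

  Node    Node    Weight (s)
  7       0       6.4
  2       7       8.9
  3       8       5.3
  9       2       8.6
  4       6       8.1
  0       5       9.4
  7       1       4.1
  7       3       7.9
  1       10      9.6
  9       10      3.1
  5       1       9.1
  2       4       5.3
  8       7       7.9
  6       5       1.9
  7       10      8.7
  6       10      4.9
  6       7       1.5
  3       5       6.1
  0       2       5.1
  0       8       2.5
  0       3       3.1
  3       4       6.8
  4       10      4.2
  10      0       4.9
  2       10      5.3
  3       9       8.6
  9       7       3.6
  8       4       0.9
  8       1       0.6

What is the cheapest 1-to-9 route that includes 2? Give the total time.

Shortest 1→2: 1 → 8 → 4 → 2 = 6.8
Shortest 2→9: 2 → 10 → 9 = 8.4
Total via 2: 6.8 + 8.4 = 15.2 s.

15.2 s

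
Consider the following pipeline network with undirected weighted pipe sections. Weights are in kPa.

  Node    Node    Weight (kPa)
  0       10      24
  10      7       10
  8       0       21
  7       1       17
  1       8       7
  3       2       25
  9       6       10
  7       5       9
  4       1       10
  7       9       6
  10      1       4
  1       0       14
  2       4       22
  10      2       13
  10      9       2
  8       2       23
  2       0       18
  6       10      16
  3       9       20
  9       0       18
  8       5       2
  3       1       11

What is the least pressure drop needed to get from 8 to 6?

23 kPa

Candidate routes:
8 - 1 - 10 - 6: 7+4+16 = 27
8 - 5 - 7 - 9 - 6: 2+9+6+10 = 27
8 - 1 - 10 - 9 - 6: 7+4+2+10 = 23
Cheapest is 8 - 1 - 10 - 9 - 6 at 23 kPa.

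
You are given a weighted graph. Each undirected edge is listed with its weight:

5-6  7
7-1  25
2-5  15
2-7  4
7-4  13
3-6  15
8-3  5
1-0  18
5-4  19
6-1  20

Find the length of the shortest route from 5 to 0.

Running Dijkstra from 5:
5: 0
6: 7  (via 5)
2: 15  (via 5)
4: 19  (via 5)
7: 19  (via 2)
3: 22  (via 6)
1: 27  (via 6)
8: 27  (via 3)
0: 45  (via 1)
Shortest route: 5 → 6 → 1 → 0 = 45.

45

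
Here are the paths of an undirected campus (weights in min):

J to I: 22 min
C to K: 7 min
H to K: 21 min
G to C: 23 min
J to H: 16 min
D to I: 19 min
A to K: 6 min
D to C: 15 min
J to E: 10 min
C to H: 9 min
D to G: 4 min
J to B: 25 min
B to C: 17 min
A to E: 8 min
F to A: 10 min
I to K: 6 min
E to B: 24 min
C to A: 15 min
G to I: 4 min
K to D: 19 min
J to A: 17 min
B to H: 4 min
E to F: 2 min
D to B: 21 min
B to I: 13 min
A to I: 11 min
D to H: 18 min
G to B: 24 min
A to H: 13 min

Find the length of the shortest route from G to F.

25 min

Settle nodes by increasing distance from G:
G: 0
D: 4  (via G)
I: 4  (via G)
K: 10  (via I)
A: 15  (via I)
B: 17  (via I)
C: 17  (via K)
H: 21  (via B)
E: 23  (via A)
F: 25  (via A)
Shortest route: G → I → A → F = 25 min.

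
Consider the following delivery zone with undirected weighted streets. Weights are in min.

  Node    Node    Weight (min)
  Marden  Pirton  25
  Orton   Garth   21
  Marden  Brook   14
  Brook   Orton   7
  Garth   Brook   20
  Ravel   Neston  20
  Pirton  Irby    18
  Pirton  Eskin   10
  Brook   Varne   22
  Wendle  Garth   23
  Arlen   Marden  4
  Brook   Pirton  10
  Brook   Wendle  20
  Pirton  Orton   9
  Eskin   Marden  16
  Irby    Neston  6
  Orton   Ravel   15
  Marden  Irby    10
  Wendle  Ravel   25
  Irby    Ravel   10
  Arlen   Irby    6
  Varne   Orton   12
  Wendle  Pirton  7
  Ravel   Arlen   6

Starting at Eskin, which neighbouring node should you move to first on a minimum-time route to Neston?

Marden

Enumerating some paths:
Eskin - Marden - Irby - Neston: 16+10+6 = 32
Eskin - Pirton - Irby - Neston: 10+18+6 = 34
Eskin - Marden - Arlen - Ravel - Irby - Neston: 16+4+6+10+6 = 42
Eskin - Marden - Arlen - Ravel - Neston: 16+4+6+20 = 46
Cheapest is Eskin - Marden - Irby - Neston at 32 min.
So from Eskin the first move is to Marden.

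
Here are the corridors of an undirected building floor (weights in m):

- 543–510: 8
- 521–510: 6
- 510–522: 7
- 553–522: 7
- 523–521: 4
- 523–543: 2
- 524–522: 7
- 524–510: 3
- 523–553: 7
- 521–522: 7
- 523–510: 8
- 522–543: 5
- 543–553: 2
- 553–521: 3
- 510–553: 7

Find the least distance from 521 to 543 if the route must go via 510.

Best 521 to 510: 521 → 510 costing 6
Best 510 to 543: 510 → 543 costing 8
Total via 510: 6 + 8 = 14 m.

14 m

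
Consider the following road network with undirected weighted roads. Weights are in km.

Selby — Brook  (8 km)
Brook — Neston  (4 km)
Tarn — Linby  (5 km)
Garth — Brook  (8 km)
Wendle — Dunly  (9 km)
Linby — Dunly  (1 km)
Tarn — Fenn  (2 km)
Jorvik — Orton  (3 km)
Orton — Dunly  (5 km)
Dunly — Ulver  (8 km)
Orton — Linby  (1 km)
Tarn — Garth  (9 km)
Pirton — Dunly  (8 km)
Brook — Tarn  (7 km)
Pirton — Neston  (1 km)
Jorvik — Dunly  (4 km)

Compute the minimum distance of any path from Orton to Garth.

Candidate routes:
Orton - Dunly - Linby - Tarn - Garth: 5+1+5+9 = 20
Orton - Linby - Tarn - Brook - Garth: 1+5+7+8 = 21
Orton - Linby - Tarn - Garth: 1+5+9 = 15
Cheapest is Orton - Linby - Tarn - Garth at 15 km.

15 km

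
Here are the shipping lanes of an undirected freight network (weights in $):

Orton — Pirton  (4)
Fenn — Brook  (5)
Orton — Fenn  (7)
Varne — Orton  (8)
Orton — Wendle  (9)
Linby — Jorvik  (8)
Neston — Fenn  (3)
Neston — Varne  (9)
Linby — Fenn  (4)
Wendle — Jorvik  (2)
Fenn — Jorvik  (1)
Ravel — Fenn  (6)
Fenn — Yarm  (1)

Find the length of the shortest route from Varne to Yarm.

$13

Compare a few routes:
Varne → Neston → Fenn → Yarm: 9+3+1 = 13
Varne → Orton → Fenn → Yarm: 8+7+1 = 16
Varne → Orton → Wendle → Jorvik → Fenn → Yarm: 8+9+2+1+1 = 21
Varne → Orton → Wendle → Jorvik → Linby → Fenn → Yarm: 8+9+2+8+4+1 = 32
Cheapest is Varne → Neston → Fenn → Yarm at $13.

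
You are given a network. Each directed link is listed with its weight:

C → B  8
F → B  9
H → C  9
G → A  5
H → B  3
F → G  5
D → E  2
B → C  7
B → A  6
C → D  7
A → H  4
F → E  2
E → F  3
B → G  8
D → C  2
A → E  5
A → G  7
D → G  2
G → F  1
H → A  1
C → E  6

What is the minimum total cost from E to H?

Shortest distances from E:
E: 0
F: 3  (via E)
G: 8  (via F)
B: 12  (via F)
A: 13  (via G)
H: 17  (via A)
Shortest route: E → F → G → A → H = 17.

17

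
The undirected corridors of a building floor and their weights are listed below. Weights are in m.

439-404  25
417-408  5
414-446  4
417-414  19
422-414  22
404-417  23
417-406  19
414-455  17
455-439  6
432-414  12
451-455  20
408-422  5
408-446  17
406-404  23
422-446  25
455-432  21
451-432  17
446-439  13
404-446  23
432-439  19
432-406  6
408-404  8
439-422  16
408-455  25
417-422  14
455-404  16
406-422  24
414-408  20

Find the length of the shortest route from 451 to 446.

33 m

Compare a few routes:
451 - 432 - 414 - 446: 17+12+4 = 33
451 - 455 - 414 - 446: 20+17+4 = 41
451 - 455 - 439 - 446: 20+6+13 = 39
The minimum is 33 m via 451 - 432 - 414 - 446.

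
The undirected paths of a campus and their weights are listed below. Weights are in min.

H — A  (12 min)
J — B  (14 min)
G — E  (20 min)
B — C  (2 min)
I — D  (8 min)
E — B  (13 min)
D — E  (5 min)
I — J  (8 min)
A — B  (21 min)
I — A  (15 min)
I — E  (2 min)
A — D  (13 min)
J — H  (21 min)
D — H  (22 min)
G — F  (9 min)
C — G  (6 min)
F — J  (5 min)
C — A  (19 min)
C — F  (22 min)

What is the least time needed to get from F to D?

Candidate routes:
F - J - I - E - D: 5+8+2+5 = 20
F - J - I - D: 5+8+8 = 21
Cheapest is F - J - I - E - D at 20 min.

20 min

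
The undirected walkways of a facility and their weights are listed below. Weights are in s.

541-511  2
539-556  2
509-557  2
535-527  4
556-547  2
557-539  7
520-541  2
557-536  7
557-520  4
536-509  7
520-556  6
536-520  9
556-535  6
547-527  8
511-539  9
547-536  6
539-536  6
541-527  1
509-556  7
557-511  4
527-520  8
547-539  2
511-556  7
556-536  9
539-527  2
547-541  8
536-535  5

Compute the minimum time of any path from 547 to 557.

9 s

Shortest distances from 547:
547: 0
539: 2  (via 547)
556: 2  (via 547)
527: 4  (via 539)
541: 5  (via 527)
536: 6  (via 547)
511: 7  (via 541)
520: 7  (via 541)
535: 8  (via 556)
557: 9  (via 539)
Shortest route: 547 → 539 → 557 = 9 s.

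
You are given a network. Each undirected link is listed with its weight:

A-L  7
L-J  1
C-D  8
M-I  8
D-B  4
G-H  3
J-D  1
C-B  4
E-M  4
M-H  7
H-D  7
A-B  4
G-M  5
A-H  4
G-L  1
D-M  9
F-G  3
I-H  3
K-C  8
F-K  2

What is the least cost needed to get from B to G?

Compare a few routes:
B–D–J–L–G: 4+1+1+1 = 7
B–D–H–G: 4+7+3 = 14
B–A–H–G: 4+4+3 = 11
B–A–L–G: 4+7+1 = 12
The minimum is 7 via B–D–J–L–G.

7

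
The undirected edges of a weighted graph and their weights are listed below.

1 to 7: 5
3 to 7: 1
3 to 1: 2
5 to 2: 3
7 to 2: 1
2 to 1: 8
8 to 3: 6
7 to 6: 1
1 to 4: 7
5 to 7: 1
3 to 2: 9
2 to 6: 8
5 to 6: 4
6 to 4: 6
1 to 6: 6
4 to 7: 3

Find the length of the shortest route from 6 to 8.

8

Shortest distances from 6:
6: 0
7: 1  (via 6)
2: 2  (via 7)
3: 2  (via 7)
5: 2  (via 7)
1: 4  (via 3)
4: 4  (via 7)
8: 8  (via 3)
Shortest route: 6–7–3–8 = 8.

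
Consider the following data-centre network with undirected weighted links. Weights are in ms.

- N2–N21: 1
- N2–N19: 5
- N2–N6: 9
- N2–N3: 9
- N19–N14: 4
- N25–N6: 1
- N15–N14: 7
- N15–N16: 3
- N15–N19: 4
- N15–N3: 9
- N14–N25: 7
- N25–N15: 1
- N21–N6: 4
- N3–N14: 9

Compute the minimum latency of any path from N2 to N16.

Compare a few routes:
N2 - N21 - N6 - N25 - N15 - N16: 1+4+1+1+3 = 10
N2 - N19 - N15 - N16: 5+4+3 = 12
Cheapest is N2 - N21 - N6 - N25 - N15 - N16 at 10 ms.

10 ms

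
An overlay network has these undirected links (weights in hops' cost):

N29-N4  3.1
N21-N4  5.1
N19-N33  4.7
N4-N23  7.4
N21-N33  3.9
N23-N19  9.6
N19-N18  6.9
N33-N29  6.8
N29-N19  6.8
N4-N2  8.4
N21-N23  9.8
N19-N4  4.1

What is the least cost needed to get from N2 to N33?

17.2 hops' cost

Shortest distances from N2:
N2: 0
N4: 8.4  (via N2)
N29: 11.5  (via N4)
N19: 12.5  (via N4)
N21: 13.5  (via N4)
N23: 15.8  (via N4)
N33: 17.2  (via N19)
Shortest route: N2 → N4 → N19 → N33 = 17.2 hops' cost.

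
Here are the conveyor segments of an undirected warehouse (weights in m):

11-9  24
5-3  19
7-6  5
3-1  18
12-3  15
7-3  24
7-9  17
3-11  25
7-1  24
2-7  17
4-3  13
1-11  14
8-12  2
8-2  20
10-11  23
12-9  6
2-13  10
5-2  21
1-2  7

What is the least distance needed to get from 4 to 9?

Candidate routes:
4–3–7–9: 13+24+17 = 54
4–3–12–9: 13+15+6 = 34
The minimum is 34 m via 4–3–12–9.

34 m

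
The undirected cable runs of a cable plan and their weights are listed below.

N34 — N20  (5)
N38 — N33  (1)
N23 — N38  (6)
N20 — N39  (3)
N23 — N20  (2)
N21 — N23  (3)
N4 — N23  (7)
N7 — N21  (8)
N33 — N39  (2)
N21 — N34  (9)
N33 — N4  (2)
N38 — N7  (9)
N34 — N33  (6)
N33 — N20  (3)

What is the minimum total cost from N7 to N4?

12

Compare a few routes:
N7 → N21 → N23 → N20 → N39 → N33 → N4: 8+3+2+3+2+2 = 20
N7 → N38 → N33 → N4: 9+1+2 = 12
N7 → N21 → N23 → N20 → N33 → N4: 8+3+2+3+2 = 18
N7 → N21 → N23 → N4: 8+3+7 = 18
Cheapest is N7 → N38 → N33 → N4 at 12.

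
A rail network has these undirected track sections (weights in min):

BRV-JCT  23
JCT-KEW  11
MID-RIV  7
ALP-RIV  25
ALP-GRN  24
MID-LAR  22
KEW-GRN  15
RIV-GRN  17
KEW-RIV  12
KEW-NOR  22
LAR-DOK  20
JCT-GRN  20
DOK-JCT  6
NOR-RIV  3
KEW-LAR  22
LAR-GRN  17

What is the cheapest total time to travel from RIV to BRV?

46 min

Settle nodes by increasing distance from RIV:
RIV: 0
NOR: 3  (via RIV)
MID: 7  (via RIV)
KEW: 12  (via RIV)
GRN: 17  (via RIV)
JCT: 23  (via KEW)
ALP: 25  (via RIV)
LAR: 29  (via MID)
DOK: 29  (via JCT)
BRV: 46  (via JCT)
Shortest route: RIV–KEW–JCT–BRV = 46 min.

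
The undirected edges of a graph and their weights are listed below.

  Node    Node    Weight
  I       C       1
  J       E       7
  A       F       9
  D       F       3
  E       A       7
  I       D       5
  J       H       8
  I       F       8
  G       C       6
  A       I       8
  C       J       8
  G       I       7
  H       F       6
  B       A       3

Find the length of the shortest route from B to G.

Candidate routes:
B - A - F - I - C - G: 3+9+8+1+6 = 27
B - A - I - G: 3+8+7 = 18
B - A - F - I - G: 3+9+8+7 = 27
Cheapest is B - A - I - G at 18.

18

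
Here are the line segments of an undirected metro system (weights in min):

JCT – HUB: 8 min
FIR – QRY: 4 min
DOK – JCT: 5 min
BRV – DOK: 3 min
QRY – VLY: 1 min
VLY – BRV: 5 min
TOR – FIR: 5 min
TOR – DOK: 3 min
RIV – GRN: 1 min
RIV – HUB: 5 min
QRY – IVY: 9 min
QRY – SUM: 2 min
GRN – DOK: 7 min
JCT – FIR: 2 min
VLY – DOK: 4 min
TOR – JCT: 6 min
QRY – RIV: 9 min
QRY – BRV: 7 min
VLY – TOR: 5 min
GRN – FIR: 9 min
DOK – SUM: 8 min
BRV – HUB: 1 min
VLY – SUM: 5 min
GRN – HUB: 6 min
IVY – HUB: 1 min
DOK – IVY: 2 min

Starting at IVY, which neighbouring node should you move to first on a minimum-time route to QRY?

Compare a few routes:
IVY → DOK → VLY → QRY: 2+4+1 = 7
IVY → HUB → BRV → VLY → QRY: 1+1+5+1 = 8
Cheapest is IVY → DOK → VLY → QRY at 7 min.
So from IVY the first move is to DOK.

DOK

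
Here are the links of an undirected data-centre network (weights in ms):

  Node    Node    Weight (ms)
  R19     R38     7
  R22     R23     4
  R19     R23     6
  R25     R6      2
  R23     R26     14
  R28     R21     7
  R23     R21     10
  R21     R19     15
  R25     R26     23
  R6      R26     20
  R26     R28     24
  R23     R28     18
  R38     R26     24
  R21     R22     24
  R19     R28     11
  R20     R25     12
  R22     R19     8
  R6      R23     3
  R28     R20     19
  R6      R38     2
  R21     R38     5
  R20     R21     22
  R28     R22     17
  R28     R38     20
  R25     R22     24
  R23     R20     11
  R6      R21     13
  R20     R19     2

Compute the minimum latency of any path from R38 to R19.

7 ms

Compare a few routes:
R38–R6–R23–R22–R19: 2+3+4+8 = 17
R38–R6–R23–R19: 2+3+6 = 11
R38–R19: 7 = 7
The minimum is 7 ms via R38–R19.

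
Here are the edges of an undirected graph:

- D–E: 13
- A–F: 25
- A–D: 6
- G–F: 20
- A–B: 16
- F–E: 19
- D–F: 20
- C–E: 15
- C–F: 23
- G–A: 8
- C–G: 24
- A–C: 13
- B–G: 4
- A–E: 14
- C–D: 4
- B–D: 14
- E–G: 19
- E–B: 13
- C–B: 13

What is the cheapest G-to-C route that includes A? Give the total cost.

Shortest G→A: G–A = 8
Best A to C: A–D–C costing 10
Total via A: 8 + 10 = 18.

18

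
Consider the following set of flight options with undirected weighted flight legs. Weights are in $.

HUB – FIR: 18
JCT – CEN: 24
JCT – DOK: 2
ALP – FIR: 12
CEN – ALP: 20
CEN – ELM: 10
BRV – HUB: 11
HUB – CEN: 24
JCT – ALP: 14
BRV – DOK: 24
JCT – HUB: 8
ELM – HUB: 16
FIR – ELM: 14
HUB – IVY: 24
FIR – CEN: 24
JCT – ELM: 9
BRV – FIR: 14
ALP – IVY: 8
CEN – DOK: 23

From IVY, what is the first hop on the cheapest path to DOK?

Candidate routes:
IVY–HUB–JCT–DOK: 24+8+2 = 34
IVY–ALP–FIR–ELM–JCT–DOK: 8+12+14+9+2 = 45
IVY–ALP–JCT–DOK: 8+14+2 = 24
IVY–ALP–FIR–HUB–JCT–DOK: 8+12+18+8+2 = 48
The minimum is $24 via IVY–ALP–JCT–DOK.
So from IVY the first move is to ALP.

ALP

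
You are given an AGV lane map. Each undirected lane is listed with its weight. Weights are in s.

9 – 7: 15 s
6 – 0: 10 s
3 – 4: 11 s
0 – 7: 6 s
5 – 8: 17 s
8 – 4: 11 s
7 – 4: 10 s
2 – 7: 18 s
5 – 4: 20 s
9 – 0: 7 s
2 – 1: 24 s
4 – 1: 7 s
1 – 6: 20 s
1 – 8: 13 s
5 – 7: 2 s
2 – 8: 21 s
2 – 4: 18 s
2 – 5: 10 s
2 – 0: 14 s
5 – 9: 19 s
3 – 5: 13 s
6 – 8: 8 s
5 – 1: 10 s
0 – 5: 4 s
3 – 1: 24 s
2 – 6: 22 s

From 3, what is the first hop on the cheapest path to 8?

4

Enumerating some paths:
3 - 5 - 8: 13+17 = 30
3 - 4 - 8: 11+11 = 22
3 - 5 - 0 - 6 - 8: 13+4+10+8 = 35
3 - 4 - 1 - 8: 11+7+13 = 31
The minimum is 22 s via 3 - 4 - 8.
So from 3 the first move is to 4.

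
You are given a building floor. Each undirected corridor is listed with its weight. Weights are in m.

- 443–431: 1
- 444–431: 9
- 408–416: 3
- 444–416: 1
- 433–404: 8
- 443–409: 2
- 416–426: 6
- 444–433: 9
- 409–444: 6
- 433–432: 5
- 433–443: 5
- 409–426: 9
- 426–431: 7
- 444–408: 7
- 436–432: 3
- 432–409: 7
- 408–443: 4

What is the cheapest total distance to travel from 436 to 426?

19 m

Candidate routes:
436 - 432 - 433 - 443 - 431 - 426: 3+5+5+1+7 = 21
436 - 432 - 409 - 444 - 416 - 426: 3+7+6+1+6 = 23
436 - 432 - 409 - 443 - 431 - 426: 3+7+2+1+7 = 20
436 - 432 - 409 - 426: 3+7+9 = 19
Cheapest is 436 - 432 - 409 - 426 at 19 m.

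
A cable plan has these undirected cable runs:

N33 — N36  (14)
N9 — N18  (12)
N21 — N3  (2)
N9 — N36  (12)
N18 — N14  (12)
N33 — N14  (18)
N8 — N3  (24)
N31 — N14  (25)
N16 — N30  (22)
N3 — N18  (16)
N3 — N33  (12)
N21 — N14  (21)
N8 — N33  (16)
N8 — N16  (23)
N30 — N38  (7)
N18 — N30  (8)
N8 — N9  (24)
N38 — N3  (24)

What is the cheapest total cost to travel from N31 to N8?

59

Settle nodes by increasing distance from N31:
N31: 0
N14: 25  (via N31)
N18: 37  (via N14)
N33: 43  (via N14)
N30: 45  (via N18)
N21: 46  (via N14)
N3: 48  (via N21)
N9: 49  (via N18)
N38: 52  (via N30)
N36: 57  (via N33)
N8: 59  (via N33)
Shortest route: N31–N14–N33–N8 = 59.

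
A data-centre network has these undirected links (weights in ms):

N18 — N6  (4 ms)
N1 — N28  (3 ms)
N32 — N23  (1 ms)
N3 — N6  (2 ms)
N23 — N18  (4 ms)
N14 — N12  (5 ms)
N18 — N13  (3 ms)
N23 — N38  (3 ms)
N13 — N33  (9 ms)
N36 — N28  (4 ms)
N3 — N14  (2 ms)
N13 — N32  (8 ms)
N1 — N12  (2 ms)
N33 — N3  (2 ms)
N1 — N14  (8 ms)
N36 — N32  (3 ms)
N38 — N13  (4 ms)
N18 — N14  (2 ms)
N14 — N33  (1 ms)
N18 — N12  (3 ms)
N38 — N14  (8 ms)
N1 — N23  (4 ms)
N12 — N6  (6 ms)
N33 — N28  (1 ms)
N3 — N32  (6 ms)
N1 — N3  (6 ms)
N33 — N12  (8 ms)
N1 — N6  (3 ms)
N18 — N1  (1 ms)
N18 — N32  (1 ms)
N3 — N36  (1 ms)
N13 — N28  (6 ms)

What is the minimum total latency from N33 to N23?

5 ms

Running Dijkstra from N33:
N33: 0
N14: 1  (via N33)
N28: 1  (via N33)
N3: 2  (via N33)
N36: 3  (via N3)
N18: 3  (via N14)
N32: 4  (via N18)
N1: 4  (via N28)
N6: 4  (via N3)
N23: 5  (via N32)
Shortest route: N33 → N14 → N18 → N32 → N23 = 5 ms.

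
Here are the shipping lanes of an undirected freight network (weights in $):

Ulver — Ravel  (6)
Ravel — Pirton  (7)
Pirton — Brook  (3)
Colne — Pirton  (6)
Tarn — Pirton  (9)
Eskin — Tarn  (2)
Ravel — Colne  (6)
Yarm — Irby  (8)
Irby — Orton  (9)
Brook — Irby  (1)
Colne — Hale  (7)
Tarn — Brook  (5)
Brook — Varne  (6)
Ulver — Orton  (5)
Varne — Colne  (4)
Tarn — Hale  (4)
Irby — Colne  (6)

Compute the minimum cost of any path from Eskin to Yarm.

Compare a few routes:
Eskin–Tarn–Pirton–Brook–Irby–Yarm: 2+9+3+1+8 = 23
Eskin–Tarn–Brook–Irby–Yarm: 2+5+1+8 = 16
Eskin–Tarn–Hale–Colne–Irby–Yarm: 2+4+7+6+8 = 27
The minimum is $16 via Eskin–Tarn–Brook–Irby–Yarm.

$16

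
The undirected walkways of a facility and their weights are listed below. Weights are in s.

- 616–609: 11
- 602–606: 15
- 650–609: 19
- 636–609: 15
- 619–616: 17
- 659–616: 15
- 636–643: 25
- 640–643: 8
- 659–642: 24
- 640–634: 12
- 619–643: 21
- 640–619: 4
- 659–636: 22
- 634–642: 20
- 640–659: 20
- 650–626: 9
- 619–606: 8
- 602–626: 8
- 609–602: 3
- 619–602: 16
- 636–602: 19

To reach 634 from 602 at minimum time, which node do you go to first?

619

Enumerating some paths:
602 → 606 → 619 → 640 → 634: 15+8+4+12 = 39
602 → 619 → 640 → 634: 16+4+12 = 32
Cheapest is 602 → 619 → 640 → 634 at 32 s.
So from 602 the first move is to 619.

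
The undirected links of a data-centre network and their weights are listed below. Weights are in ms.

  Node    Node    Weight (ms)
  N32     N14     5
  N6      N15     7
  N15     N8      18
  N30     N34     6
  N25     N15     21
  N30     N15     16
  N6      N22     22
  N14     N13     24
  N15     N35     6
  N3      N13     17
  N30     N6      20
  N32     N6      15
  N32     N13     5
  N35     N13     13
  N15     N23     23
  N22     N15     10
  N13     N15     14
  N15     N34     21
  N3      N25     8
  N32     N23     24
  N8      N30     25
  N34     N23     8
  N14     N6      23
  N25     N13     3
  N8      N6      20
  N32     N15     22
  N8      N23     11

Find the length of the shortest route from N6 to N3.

Running Dijkstra from N6:
N6: 0
N15: 7  (via N6)
N35: 13  (via N15)
N32: 15  (via N6)
N22: 17  (via N15)
N30: 20  (via N6)
N14: 20  (via N32)
N13: 20  (via N32)
N8: 20  (via N6)
N25: 23  (via N13)
N34: 26  (via N30)
N23: 30  (via N15)
N3: 31  (via N25)
Shortest route: N6 → N32 → N13 → N25 → N3 = 31 ms.

31 ms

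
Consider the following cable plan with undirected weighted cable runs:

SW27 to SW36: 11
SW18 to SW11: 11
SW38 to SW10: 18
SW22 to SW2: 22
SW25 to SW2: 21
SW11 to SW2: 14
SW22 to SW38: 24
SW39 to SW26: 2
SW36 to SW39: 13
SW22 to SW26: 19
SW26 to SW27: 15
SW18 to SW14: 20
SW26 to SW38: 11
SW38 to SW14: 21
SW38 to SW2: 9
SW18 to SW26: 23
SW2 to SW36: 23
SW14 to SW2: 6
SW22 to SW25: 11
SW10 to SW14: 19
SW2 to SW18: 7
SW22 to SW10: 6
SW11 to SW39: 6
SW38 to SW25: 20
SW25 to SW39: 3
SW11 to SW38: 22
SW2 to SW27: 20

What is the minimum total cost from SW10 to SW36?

33

Compare a few routes:
SW10–SW22–SW26–SW39–SW36: 6+19+2+13 = 40
SW10–SW22–SW25–SW39–SW36: 6+11+3+13 = 33
SW10–SW22–SW25–SW39–SW26–SW27–SW36: 6+11+3+2+15+11 = 48
SW10–SW38–SW26–SW39–SW36: 18+11+2+13 = 44
Cheapest is SW10–SW22–SW25–SW39–SW36 at 33.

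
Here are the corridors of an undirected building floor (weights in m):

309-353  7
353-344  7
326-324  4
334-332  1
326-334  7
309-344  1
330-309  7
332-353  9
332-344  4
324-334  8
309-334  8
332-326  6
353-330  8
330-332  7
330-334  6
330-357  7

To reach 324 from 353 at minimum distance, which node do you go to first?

332

Candidate routes:
353 - 332 - 334 - 324: 9+1+8 = 18
353 - 332 - 326 - 324: 9+6+4 = 19
The minimum is 18 m via 353 - 332 - 334 - 324.
So from 353 the first move is to 332.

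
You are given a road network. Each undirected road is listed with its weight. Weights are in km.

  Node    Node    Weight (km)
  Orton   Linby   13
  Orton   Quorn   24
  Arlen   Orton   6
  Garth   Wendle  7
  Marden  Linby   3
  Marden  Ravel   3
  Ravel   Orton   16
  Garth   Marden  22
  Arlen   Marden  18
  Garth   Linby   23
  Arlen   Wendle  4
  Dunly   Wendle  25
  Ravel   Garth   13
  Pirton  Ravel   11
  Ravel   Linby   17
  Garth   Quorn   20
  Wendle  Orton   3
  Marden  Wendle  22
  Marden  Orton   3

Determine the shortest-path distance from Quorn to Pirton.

Running Dijkstra from Quorn:
Quorn: 0
Garth: 20  (via Quorn)
Orton: 24  (via Quorn)
Marden: 27  (via Orton)
Wendle: 27  (via Garth)
Arlen: 30  (via Orton)
Ravel: 30  (via Marden)
Linby: 30  (via Marden)
Pirton: 41  (via Ravel)
Shortest route: Quorn → Orton → Marden → Ravel → Pirton = 41 km.

41 km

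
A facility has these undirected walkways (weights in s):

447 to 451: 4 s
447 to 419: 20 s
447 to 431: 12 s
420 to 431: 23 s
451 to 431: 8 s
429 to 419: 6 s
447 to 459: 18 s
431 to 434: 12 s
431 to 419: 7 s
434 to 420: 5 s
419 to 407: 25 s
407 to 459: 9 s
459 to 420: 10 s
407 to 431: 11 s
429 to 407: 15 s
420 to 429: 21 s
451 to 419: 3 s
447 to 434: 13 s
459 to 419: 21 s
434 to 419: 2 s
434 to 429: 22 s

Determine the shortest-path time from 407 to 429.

15 s

Shortest distances from 407:
407: 0
459: 9  (via 407)
431: 11  (via 407)
429: 15  (via 407)
Shortest route: 407–429 = 15 s.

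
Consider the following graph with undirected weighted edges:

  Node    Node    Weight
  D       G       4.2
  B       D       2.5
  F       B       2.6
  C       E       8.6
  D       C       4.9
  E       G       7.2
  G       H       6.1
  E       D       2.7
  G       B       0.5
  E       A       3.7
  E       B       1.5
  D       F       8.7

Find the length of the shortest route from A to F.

Shortest distances from A:
A: 0
E: 3.7  (via A)
B: 5.2  (via E)
G: 5.7  (via B)
D: 6.4  (via E)
F: 7.8  (via B)
Shortest route: A → E → B → F = 7.8.

7.8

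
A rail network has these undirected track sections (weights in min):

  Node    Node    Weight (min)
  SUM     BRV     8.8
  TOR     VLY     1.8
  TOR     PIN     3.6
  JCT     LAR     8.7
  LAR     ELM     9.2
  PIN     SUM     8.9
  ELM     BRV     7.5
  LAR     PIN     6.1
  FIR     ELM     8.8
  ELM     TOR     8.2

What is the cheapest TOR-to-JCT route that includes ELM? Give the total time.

Shortest TOR→ELM: TOR → ELM = 8.2
Shortest ELM→JCT: ELM → LAR → JCT = 17.9
Total via ELM: 8.2 + 17.9 = 26.1 min.

26.1 min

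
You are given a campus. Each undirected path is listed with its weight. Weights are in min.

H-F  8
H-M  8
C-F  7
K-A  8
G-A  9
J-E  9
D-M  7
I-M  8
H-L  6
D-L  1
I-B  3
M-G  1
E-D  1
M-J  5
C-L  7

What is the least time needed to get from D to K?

25 min

Compare a few routes:
D → L → H → M → G → A → K: 1+6+8+1+9+8 = 33
D → M → G → A → K: 7+1+9+8 = 25
The minimum is 25 min via D → M → G → A → K.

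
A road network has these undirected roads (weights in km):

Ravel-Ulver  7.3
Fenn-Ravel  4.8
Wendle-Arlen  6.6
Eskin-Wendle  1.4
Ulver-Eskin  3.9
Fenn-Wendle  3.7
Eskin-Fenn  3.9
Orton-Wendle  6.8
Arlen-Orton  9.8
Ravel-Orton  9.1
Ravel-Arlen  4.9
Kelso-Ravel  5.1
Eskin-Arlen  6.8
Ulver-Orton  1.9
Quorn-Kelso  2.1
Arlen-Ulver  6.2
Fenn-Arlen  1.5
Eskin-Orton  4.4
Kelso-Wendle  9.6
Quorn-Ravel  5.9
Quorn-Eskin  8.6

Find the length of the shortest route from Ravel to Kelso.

5.1 km

Candidate routes:
Ravel - Quorn - Kelso: 5.9+2.1 = 8
Ravel - Kelso: 5.1 = 5.1
The minimum is 5.1 km via Ravel - Kelso.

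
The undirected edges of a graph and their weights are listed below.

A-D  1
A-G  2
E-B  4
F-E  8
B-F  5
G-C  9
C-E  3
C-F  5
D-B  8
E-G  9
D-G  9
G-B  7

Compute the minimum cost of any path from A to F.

Compare a few routes:
A → G → C → F: 2+9+5 = 16
A → D → B → F: 1+8+5 = 14
A → G → E → C → F: 2+9+3+5 = 19
Cheapest is A → D → B → F at 14.

14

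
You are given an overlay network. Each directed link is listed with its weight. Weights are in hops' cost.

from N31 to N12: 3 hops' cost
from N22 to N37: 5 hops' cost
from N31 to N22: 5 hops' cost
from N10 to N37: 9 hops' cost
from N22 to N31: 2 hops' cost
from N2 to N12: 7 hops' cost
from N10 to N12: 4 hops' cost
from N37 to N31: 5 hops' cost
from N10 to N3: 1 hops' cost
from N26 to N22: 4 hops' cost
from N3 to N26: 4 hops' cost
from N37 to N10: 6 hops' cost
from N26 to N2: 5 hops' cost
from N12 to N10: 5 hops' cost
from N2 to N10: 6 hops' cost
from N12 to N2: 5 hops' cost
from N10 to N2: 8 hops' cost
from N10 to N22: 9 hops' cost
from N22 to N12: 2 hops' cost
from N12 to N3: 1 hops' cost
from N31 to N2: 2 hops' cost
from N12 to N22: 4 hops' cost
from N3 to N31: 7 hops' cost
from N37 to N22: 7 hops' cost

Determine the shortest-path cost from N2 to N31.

Running Dijkstra from N2:
N2: 0
N10: 6  (via N2)
N12: 7  (via N2)
N3: 7  (via N10)
N26: 11  (via N3)
N22: 11  (via N12)
N31: 13  (via N22)
Shortest route: N2 → N12 → N22 → N31 = 13 hops' cost.

13 hops' cost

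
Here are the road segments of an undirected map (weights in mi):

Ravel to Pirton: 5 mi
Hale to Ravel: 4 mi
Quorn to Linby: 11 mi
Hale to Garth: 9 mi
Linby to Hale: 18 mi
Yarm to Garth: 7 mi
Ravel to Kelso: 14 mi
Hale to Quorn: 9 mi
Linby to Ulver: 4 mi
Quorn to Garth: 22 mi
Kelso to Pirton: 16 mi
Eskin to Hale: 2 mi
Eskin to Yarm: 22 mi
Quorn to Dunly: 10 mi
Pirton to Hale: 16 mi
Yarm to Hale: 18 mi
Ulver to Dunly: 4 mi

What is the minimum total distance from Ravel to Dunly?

23 mi

Candidate routes:
Ravel → Hale → Linby → Ulver → Dunly: 4+18+4+4 = 30
Ravel → Hale → Quorn → Dunly: 4+9+10 = 23
Ravel → Hale → Quorn → Linby → Ulver → Dunly: 4+9+11+4+4 = 32
The minimum is 23 mi via Ravel → Hale → Quorn → Dunly.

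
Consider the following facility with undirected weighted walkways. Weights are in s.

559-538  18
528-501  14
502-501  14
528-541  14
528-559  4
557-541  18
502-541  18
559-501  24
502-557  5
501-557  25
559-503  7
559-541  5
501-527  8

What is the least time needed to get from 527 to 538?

Settle nodes by increasing distance from 527:
527: 0
501: 8  (via 527)
502: 22  (via 501)
528: 22  (via 501)
559: 26  (via 528)
557: 27  (via 502)
541: 31  (via 559)
503: 33  (via 559)
538: 44  (via 559)
Shortest route: 527 → 501 → 528 → 559 → 538 = 44 s.

44 s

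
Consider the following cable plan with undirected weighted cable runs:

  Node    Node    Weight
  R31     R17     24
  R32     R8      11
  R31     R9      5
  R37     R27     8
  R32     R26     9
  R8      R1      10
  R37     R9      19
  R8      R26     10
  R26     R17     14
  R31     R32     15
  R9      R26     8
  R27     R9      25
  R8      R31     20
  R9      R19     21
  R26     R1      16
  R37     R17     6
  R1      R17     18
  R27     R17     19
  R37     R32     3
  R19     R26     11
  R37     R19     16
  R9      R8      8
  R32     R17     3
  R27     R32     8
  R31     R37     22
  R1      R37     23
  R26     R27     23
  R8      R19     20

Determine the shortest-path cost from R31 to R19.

24

Candidate routes:
R31 - R9 - R26 - R19: 5+8+11 = 24
R31 - R9 - R8 - R19: 5+8+20 = 33
R31 - R9 - R8 - R26 - R19: 5+8+10+11 = 34
R31 - R9 - R19: 5+21 = 26
The minimum is 24 via R31 - R9 - R26 - R19.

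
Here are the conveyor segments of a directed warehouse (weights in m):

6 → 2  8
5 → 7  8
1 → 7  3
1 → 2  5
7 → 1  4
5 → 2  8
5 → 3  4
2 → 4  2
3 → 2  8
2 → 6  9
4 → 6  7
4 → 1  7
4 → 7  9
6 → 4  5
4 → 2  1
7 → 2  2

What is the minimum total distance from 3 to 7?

Shortest distances from 3:
3: 0
2: 8  (via 3)
4: 10  (via 2)
1: 17  (via 4)
6: 17  (via 2)
7: 19  (via 4)
Shortest route: 3 → 2 → 4 → 7 = 19 m.

19 m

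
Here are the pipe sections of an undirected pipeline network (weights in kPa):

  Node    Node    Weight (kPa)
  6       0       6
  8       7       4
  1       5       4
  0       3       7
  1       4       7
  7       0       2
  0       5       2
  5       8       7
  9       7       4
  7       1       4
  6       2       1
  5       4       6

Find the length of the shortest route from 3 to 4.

15 kPa

Settle nodes by increasing distance from 3:
3: 0
0: 7  (via 3)
5: 9  (via 0)
7: 9  (via 0)
1: 13  (via 5)
6: 13  (via 0)
8: 13  (via 7)
9: 13  (via 7)
2: 14  (via 6)
4: 15  (via 5)
Shortest route: 3–0–5–4 = 15 kPa.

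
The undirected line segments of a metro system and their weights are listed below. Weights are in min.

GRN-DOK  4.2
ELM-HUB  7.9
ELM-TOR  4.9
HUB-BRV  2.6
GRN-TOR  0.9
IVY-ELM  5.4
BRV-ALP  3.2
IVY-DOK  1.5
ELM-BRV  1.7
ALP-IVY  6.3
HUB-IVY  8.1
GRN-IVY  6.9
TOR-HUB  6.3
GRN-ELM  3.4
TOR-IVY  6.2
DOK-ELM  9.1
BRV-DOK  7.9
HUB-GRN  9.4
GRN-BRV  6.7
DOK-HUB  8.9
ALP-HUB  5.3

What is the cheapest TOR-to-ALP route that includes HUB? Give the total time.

11.6 min

Best TOR to HUB: TOR → HUB costing 6.3
Shortest HUB→ALP: HUB → ALP = 5.3
Total via HUB: 6.3 + 5.3 = 11.6 min.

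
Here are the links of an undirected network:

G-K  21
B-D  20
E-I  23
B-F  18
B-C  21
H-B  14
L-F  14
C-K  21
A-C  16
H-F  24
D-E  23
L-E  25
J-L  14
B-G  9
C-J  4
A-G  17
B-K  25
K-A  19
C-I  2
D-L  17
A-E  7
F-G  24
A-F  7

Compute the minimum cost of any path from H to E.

38

Running Dijkstra from H:
H: 0
B: 14  (via H)
G: 23  (via B)
F: 24  (via H)
A: 31  (via F)
D: 34  (via B)
C: 35  (via B)
I: 37  (via C)
E: 38  (via A)
Shortest route: H → F → A → E = 38.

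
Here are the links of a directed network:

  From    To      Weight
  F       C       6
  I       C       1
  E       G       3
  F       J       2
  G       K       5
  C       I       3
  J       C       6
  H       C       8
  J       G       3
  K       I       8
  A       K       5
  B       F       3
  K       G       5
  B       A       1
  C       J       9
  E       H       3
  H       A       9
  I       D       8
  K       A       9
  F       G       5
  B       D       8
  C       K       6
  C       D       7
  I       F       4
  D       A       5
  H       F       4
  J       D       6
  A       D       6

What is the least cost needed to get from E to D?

Shortest distances from E:
E: 0
G: 3  (via E)
H: 3  (via E)
F: 7  (via H)
K: 8  (via G)
J: 9  (via F)
C: 11  (via H)
A: 12  (via H)
I: 14  (via C)
D: 15  (via J)
Shortest route: E–H–F–J–D = 15.

15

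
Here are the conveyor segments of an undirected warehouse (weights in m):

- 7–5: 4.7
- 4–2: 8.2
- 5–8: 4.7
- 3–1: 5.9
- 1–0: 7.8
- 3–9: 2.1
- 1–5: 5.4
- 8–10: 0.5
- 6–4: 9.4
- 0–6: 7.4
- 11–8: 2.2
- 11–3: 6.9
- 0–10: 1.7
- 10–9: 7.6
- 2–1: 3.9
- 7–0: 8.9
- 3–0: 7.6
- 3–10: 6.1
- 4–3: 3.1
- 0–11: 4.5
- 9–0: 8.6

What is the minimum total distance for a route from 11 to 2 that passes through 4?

18.2 m

Best 11 to 4: 11 → 3 → 4 costing 10
Shortest 4→2: 4 → 2 = 8.2
Total via 4: 10 + 8.2 = 18.2 m.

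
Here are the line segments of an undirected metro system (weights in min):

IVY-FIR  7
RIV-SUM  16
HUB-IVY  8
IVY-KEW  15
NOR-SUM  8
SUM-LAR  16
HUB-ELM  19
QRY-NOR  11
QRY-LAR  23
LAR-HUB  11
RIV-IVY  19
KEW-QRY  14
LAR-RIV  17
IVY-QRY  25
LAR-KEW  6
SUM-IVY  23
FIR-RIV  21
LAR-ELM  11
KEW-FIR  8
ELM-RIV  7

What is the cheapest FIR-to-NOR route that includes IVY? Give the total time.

Shortest FIR→IVY: FIR–IVY = 7
Best IVY to NOR: IVY–SUM–NOR costing 31
Total via IVY: 7 + 31 = 38 min.

38 min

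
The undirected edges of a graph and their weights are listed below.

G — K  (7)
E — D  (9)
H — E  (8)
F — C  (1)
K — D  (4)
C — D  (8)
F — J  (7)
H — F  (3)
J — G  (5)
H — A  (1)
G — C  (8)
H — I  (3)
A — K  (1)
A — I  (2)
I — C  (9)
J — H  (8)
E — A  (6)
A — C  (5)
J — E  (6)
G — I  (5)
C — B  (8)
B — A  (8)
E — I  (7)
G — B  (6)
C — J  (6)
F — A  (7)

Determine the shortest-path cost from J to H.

8

Settle nodes by increasing distance from J:
J: 0
G: 5  (via J)
C: 6  (via J)
E: 6  (via J)
F: 7  (via J)
H: 8  (via J)
Shortest route: J–H = 8.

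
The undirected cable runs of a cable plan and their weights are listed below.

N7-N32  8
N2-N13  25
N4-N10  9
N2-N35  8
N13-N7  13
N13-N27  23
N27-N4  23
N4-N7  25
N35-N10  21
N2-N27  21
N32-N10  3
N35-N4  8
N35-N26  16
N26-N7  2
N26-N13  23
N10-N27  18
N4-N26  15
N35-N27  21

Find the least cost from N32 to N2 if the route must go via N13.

Best N32 to N13: N32 → N7 → N13 costing 21
Shortest N13→N2: N13 → N2 = 25
Total via N13: 21 + 25 = 46.

46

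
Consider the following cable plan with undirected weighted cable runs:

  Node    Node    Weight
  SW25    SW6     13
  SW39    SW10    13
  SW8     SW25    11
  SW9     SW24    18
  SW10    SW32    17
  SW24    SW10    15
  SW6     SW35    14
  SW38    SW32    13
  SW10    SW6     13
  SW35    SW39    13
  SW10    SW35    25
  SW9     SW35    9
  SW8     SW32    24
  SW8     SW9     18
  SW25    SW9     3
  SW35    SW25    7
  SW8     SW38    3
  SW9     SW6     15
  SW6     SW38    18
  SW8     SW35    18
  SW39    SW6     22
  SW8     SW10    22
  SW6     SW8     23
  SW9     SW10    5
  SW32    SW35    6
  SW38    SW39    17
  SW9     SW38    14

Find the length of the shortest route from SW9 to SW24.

18

Candidate routes:
SW9 - SW24: 18 = 18
SW9 - SW6 - SW10 - SW24: 15+13+15 = 43
SW9 - SW25 - SW6 - SW10 - SW24: 3+13+13+15 = 44
SW9 - SW10 - SW24: 5+15 = 20
The minimum is 18 via SW9 - SW24.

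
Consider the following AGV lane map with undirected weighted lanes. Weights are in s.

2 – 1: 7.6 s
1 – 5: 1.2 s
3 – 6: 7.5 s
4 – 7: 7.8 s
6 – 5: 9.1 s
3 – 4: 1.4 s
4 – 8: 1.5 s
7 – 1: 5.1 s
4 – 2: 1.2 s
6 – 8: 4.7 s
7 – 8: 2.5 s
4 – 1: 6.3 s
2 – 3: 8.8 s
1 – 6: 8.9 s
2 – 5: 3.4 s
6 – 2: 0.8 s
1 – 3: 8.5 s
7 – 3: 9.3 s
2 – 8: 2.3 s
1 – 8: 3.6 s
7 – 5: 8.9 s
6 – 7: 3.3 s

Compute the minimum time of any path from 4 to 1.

5.1 s

Settle nodes by increasing distance from 4:
4: 0
2: 1.2  (via 4)
3: 1.4  (via 4)
8: 1.5  (via 4)
6: 2  (via 2)
7: 4  (via 8)
5: 4.6  (via 2)
1: 5.1  (via 8)
Shortest route: 4–8–1 = 5.1 s.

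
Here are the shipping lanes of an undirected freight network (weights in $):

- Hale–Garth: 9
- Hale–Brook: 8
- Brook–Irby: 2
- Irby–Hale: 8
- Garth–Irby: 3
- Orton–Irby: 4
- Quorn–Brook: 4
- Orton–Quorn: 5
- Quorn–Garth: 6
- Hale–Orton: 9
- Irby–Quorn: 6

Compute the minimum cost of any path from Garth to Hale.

Compare a few routes:
Garth → Irby → Brook → Hale: 3+2+8 = 13
Garth → Hale: 9 = 9
Garth → Irby → Hale: 3+8 = 11
Cheapest is Garth → Hale at $9.

$9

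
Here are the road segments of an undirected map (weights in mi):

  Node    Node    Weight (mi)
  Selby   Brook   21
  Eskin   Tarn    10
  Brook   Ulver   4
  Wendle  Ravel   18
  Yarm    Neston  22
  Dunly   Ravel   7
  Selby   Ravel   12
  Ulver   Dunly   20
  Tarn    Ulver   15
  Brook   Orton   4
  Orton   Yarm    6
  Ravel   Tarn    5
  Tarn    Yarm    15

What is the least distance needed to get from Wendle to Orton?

44 mi

Candidate routes:
Wendle → Ravel → Tarn → Ulver → Brook → Orton: 18+5+15+4+4 = 46
Wendle → Ravel → Selby → Brook → Orton: 18+12+21+4 = 55
Wendle → Ravel → Tarn → Yarm → Orton: 18+5+15+6 = 44
Wendle → Ravel → Dunly → Ulver → Brook → Orton: 18+7+20+4+4 = 53
Cheapest is Wendle → Ravel → Tarn → Yarm → Orton at 44 mi.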